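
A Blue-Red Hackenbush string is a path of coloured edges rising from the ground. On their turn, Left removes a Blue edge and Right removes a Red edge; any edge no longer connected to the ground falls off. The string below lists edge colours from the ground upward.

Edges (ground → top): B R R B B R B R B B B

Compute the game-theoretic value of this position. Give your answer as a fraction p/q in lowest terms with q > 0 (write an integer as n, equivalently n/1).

431/1024

step 1: add B to get B; options L={ 0 } R={  } gives 1
step 2: add R to get BR; options L={ 0 } R={ 1 } gives 1/2
step 3: add R to get BRR; options L={ 0 } R={ 1/2, 1 } gives 1/4
step 4: add B to get BRRB; options L={ 0, 1/4 } R={ 1/2, 1 } gives 3/8
step 5: add B to get BRRBB; options L={ 0, 1/4, 3/8 } R={ 1/2, 1 } gives 7/16
step 6: add R to get BRRBBR; options L={ 0, 1/4, 3/8 } R={ 7/16, 1/2, 1 } gives 13/32
step 7: add B to get BRRBBRB; options L={ 0, 1/4, 3/8, 13/32 } R={ 7/16, 1/2, 1 } gives 27/64
step 8: add R to get BRRBBRBR; options L={ 0, 1/4, 3/8, 13/32 } R={ 27/64, 7/16, 1/2, 1 } gives 53/128
step 9: add B to get BRRBBRBRB; options L={ 0, 1/4, 3/8, 13/32, 53/128 } R={ 27/64, 7/16, 1/2, 1 } gives 107/256
step 10: add B to get BRRBBRBRBB; options L={ 0, 1/4, 3/8, 13/32, 53/128, 107/256 } R={ 27/64, 7/16, 1/2, 1 } gives 215/512
step 11: add B to get BRRBBRBRBBB; options L={ 0, 1/4, 3/8, 13/32, 53/128, 107/256, 215/512 } R={ 27/64, 7/16, 1/2, 1 } gives 431/1024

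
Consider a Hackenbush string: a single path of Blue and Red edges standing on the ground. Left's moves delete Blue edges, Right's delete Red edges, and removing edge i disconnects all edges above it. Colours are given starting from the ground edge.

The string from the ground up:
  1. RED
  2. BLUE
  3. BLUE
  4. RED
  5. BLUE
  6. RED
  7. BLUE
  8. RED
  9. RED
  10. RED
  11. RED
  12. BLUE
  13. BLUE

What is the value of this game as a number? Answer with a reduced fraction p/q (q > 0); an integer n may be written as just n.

-1401/4096

step 1: add RED to get R; options L={ ∅ } R={ 0 } ⇒ -1
step 2: add BLUE to get RB; options L={ -1 } R={ 0 } ⇒ -1/2
step 3: add BLUE to get RBB; options L={ -1,-1/2 } R={ 0 } ⇒ -1/4
step 4: add RED to get RBBR; options L={ -1,-1/2 } R={ -1/4,0 } ⇒ -3/8
step 5: add BLUE to get RBBRB; options L={ -1,-1/2,-3/8 } R={ -1/4,0 } ⇒ -5/16
step 6: add RED to get RBBRBR; options L={ -1,-1/2,-3/8 } R={ -5/16,-1/4,0 } ⇒ -11/32
step 7: add BLUE to get RBBRBRB; options L={ -1,-1/2,-3/8,-11/32 } R={ -5/16,-1/4,0 } ⇒ -21/64
step 8: add RED to get RBBRBRBR; options L={ -1,-1/2,-3/8,-11/32 } R={ -21/64,-5/16,-1/4,0 } ⇒ -43/128
step 9: add RED to get RBBRBRBRR; options L={ -1,-1/2,-3/8,-11/32 } R={ -43/128,-21/64,-5/16,-1/4,0 } ⇒ -87/256
step 10: add RED to get RBBRBRBRRR; options L={ -1,-1/2,-3/8,-11/32 } R={ -87/256,-43/128,-21/64,-5/16,-1/4,0 } ⇒ -175/512
step 11: add RED to get RBBRBRBRRRR; options L={ -1,-1/2,-3/8,-11/32 } R={ -175/512,-87/256,-43/128,-21/64,-5/16,-1/4,0 } ⇒ -351/1024
step 12: add BLUE to get RBBRBRBRRRRB; options L={ -1,-1/2,-3/8,-11/32,-351/1024 } R={ -175/512,-87/256,-43/128,-21/64,-5/16,-1/4,0 } ⇒ -701/2048
step 13: add BLUE to get RBBRBRBRRRRBB; options L={ -1,-1/2,-3/8,-11/32,-351/1024,-701/2048 } R={ -175/512,-87/256,-43/128,-21/64,-5/16,-1/4,0 } ⇒ -1401/4096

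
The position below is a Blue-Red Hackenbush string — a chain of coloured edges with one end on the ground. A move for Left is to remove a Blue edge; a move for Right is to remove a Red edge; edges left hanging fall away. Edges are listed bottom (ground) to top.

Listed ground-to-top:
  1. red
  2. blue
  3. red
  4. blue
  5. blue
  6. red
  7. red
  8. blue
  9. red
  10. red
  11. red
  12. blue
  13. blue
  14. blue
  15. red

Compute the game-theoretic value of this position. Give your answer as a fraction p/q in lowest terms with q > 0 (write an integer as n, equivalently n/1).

-9955/16384

Prefix values for red blue red blue blue red red blue red red red blue blue blue red via {L|R} + simplicity:
r: Left {  }, Right { 0 } → simplest -1
rb: Left { -1 }, Right { 0 } → simplest -1/2
rbr: Left { -1 }, Right { -1/2, 0 } → simplest -3/4
rbrb: Left { -1, -3/4 }, Right { -1/2, 0 } → simplest -5/8
rbrbb: Left { -1, -3/4, -5/8 }, Right { -1/2, 0 } → simplest -9/16
rbrbbr: Left { -1, -3/4, -5/8 }, Right { -9/16, -1/2, 0 } → simplest -19/32
rbrbbrr: Left { -1, -3/4, -5/8 }, Right { -19/32, -9/16, -1/2, 0 } → simplest -39/64
rbrbbrrb: Left { -1, -3/4, -5/8, -39/64 }, Right { -19/32, -9/16, -1/2, 0 } → simplest -77/128
rbrbbrrbr: Left { -1, -3/4, -5/8, -39/64 }, Right { -77/128, -19/32, -9/16, -1/2, 0 } → simplest -155/256
rbrbbrrbrr: Left { -1, -3/4, -5/8, -39/64 }, Right { -155/256, -77/128, -19/32, -9/16, -1/2, 0 } → simplest -311/512
rbrbbrrbrrr: Left { -1, -3/4, -5/8, -39/64 }, Right { -311/512, -155/256, -77/128, -19/32, -9/16, -1/2, 0 } → simplest -623/1024
rbrbbrrbrrrb: Left { -1, -3/4, -5/8, -39/64, -623/1024 }, Right { -311/512, -155/256, -77/128, -19/32, -9/16, -1/2, 0 } → simplest -1245/2048
rbrbbrrbrrrbb: Left { -1, -3/4, -5/8, -39/64, -623/1024, -1245/2048 }, Right { -311/512, -155/256, -77/128, -19/32, -9/16, -1/2, 0 } → simplest -2489/4096
rbrbbrrbrrrbbb: Left { -1, -3/4, -5/8, -39/64, -623/1024, -1245/2048, -2489/4096 }, Right { -311/512, -155/256, -77/128, -19/32, -9/16, -1/2, 0 } → simplest -4977/8192
rbrbbrrbrrrbbbr: Left { -1, -3/4, -5/8, -39/64, -623/1024, -1245/2048, -2489/4096 }, Right { -4977/8192, -311/512, -155/256, -77/128, -19/32, -9/16, -1/2, 0 } → simplest -9955/16384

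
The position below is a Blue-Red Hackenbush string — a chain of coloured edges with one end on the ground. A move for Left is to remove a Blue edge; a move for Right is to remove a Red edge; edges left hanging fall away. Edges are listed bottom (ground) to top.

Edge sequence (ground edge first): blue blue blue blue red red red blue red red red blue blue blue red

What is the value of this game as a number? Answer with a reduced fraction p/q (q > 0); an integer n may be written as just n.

Prefix values for blue blue blue blue red red red blue red red red blue blue blue red via {L|R} + simplicity:
step 1: add blue to get b; options L={ 0 } R={ none } — 1
step 2: add blue to get bb; options L={ 0 1 } R={ none } — 2
step 3: add blue to get bbb; options L={ 0 1 2 } R={ none } — 3
step 4: add blue to get bbbb; options L={ 0 1 2 3 } R={ none } — 4
step 5: add red to get bbbbr; options L={ 0 1 2 3 } R={ 4 } — 7/2
step 6: add red to get bbbbrr; options L={ 0 1 2 3 } R={ 7/2 4 } — 13/4
step 7: add red to get bbbbrrr; options L={ 0 1 2 3 } R={ 13/4 7/2 4 } — 25/8
step 8: add blue to get bbbbrrrb; options L={ 0 1 2 3 25/8 } R={ 13/4 7/2 4 } — 51/16
step 9: add red to get bbbbrrrbr; options L={ 0 1 2 3 25/8 } R={ 51/16 13/4 7/2 4 } — 101/32
step 10: add red to get bbbbrrrbrr; options L={ 0 1 2 3 25/8 } R={ 101/32 51/16 13/4 7/2 4 } — 201/64
step 11: add red to get bbbbrrrbrrr; options L={ 0 1 2 3 25/8 } R={ 201/64 101/32 51/16 13/4 7/2 4 } — 401/128
step 12: add blue to get bbbbrrrbrrrb; options L={ 0 1 2 3 25/8 401/128 } R={ 201/64 101/32 51/16 13/4 7/2 4 } — 803/256
step 13: add blue to get bbbbrrrbrrrbb; options L={ 0 1 2 3 25/8 401/128 803/256 } R={ 201/64 101/32 51/16 13/4 7/2 4 } — 1607/512
step 14: add blue to get bbbbrrrbrrrbbb; options L={ 0 1 2 3 25/8 401/128 803/256 1607/512 } R={ 201/64 101/32 51/16 13/4 7/2 4 } — 3215/1024
step 15: add red to get bbbbrrrbrrrbbbr; options L={ 0 1 2 3 25/8 401/128 803/256 1607/512 } R={ 3215/1024 201/64 101/32 51/16 13/4 7/2 4 } — 6429/2048

6429/2048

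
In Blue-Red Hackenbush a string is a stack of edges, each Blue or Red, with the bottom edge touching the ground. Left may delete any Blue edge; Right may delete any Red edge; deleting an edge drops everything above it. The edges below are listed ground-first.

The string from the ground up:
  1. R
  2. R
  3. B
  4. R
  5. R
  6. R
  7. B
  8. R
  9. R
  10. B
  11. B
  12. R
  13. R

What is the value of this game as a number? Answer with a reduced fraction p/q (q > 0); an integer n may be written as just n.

-3943/2048

Prefix values for R R B R R R B R R B B R R via {L|R} + simplicity:
step 1: add R to get R; options L={  } R={ 0 } = -1
step 2: add R to get RR; options L={  } R={ -1, 0 } = -2
step 3: add B to get RRB; options L={ -2 } R={ -1, 0 } = -3/2
step 4: add R to get RRBR; options L={ -2 } R={ -3/2, -1, 0 } = -7/4
step 5: add R to get RRBRR; options L={ -2 } R={ -7/4, -3/2, -1, 0 } = -15/8
step 6: add R to get RRBRRR; options L={ -2 } R={ -15/8, -7/4, -3/2, -1, 0 } = -31/16
step 7: add B to get RRBRRRB; options L={ -2, -31/16 } R={ -15/8, -7/4, -3/2, -1, 0 } = -61/32
step 8: add R to get RRBRRRBR; options L={ -2, -31/16 } R={ -61/32, -15/8, -7/4, -3/2, -1, 0 } = -123/64
step 9: add R to get RRBRRRBRR; options L={ -2, -31/16 } R={ -123/64, -61/32, -15/8, -7/4, -3/2, -1, 0 } = -247/128
step 10: add B to get RRBRRRBRRB; options L={ -2, -31/16, -247/128 } R={ -123/64, -61/32, -15/8, -7/4, -3/2, -1, 0 } = -493/256
step 11: add B to get RRBRRRBRRBB; options L={ -2, -31/16, -247/128, -493/256 } R={ -123/64, -61/32, -15/8, -7/4, -3/2, -1, 0 } = -985/512
step 12: add R to get RRBRRRBRRBBR; options L={ -2, -31/16, -247/128, -493/256 } R={ -985/512, -123/64, -61/32, -15/8, -7/4, -3/2, -1, 0 } = -1971/1024
step 13: add R to get RRBRRRBRRBBRR; options L={ -2, -31/16, -247/128, -493/256 } R={ -1971/1024, -985/512, -123/64, -61/32, -15/8, -7/4, -3/2, -1, 0 } = -3943/2048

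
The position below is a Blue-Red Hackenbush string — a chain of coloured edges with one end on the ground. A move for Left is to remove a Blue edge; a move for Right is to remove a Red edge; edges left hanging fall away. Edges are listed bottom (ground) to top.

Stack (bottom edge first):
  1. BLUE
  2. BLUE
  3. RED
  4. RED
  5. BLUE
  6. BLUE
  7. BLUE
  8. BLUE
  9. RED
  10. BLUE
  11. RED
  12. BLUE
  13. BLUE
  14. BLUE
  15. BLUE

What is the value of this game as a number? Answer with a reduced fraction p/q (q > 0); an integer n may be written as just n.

12127/8192

g(B) = { 0 | ∅ } — 1
g(BB) = { 0 1 | ∅ } — 2
g(BBR) = { 0 1 | 2 } — 3/2
g(BBRR) = { 0 1 | 3/2 2 } — 5/4
g(BBRRB) = { 0 1 5/4 | 3/2 2 } — 11/8
g(BBRRBB) = { 0 1 5/4 11/8 | 3/2 2 } — 23/16
g(BBRRBBB) = { 0 1 5/4 11/8 23/16 | 3/2 2 } — 47/32
g(BBRRBBBB) = { 0 1 5/4 11/8 23/16 47/32 | 3/2 2 } — 95/64
g(BBRRBBBBR) = { 0 1 5/4 11/8 23/16 47/32 | 95/64 3/2 2 } — 189/128
g(BBRRBBBBRB) = { 0 1 5/4 11/8 23/16 47/32 189/128 | 95/64 3/2 2 } — 379/256
g(BBRRBBBBRBR) = { 0 1 5/4 11/8 23/16 47/32 189/128 | 379/256 95/64 3/2 2 } — 757/512
g(BBRRBBBBRBRB) = { 0 1 5/4 11/8 23/16 47/32 189/128 757/512 | 379/256 95/64 3/2 2 } — 1515/1024
g(BBRRBBBBRBRBB) = { 0 1 5/4 11/8 23/16 47/32 189/128 757/512 1515/1024 | 379/256 95/64 3/2 2 } — 3031/2048
g(BBRRBBBBRBRBBB) = { 0 1 5/4 11/8 23/16 47/32 189/128 757/512 1515/1024 3031/2048 | 379/256 95/64 3/2 2 } — 6063/4096
g(BBRRBBBBRBRBBBB) = { 0 1 5/4 11/8 23/16 47/32 189/128 757/512 1515/1024 3031/2048 6063/4096 | 379/256 95/64 3/2 2 } — 12127/8192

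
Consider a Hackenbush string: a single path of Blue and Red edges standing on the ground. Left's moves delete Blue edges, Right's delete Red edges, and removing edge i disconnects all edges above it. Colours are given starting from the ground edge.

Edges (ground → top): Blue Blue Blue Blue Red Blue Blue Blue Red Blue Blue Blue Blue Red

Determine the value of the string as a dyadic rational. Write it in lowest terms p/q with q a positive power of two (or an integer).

Build G(s[:k]) for k = 1..14, string s = Blue Blue Blue Blue Red Blue Blue Blue Red Blue Blue Blue Blue Red.
B: Left { 0 }, Right { (no moves) } so simplest 1
BB: Left { 0, 1 }, Right { (no moves) } so simplest 2
BBB: Left { 0, 1, 2 }, Right { (no moves) } so simplest 3
BBBB: Left { 0, 1, 2, 3 }, Right { (no moves) } so simplest 4
BBBBR: Left { 0, 1, 2, 3 }, Right { 4 } so simplest 7/2
BBBBRB: Left { 0, 1, 2, 3, 7/2 }, Right { 4 } so simplest 15/4
BBBBRBB: Left { 0, 1, 2, 3, 7/2, 15/4 }, Right { 4 } so simplest 31/8
BBBBRBBB: Left { 0, 1, 2, 3, 7/2, 15/4, 31/8 }, Right { 4 } so simplest 63/16
BBBBRBBBR: Left { 0, 1, 2, 3, 7/2, 15/4, 31/8 }, Right { 63/16, 4 } so simplest 125/32
BBBBRBBBRB: Left { 0, 1, 2, 3, 7/2, 15/4, 31/8, 125/32 }, Right { 63/16, 4 } so simplest 251/64
BBBBRBBBRBB: Left { 0, 1, 2, 3, 7/2, 15/4, 31/8, 125/32, 251/64 }, Right { 63/16, 4 } so simplest 503/128
BBBBRBBBRBBB: Left { 0, 1, 2, 3, 7/2, 15/4, 31/8, 125/32, 251/64, 503/128 }, Right { 63/16, 4 } so simplest 1007/256
BBBBRBBBRBBBB: Left { 0, 1, 2, 3, 7/2, 15/4, 31/8, 125/32, 251/64, 503/128, 1007/256 }, Right { 63/16, 4 } so simplest 2015/512
BBBBRBBBRBBBBR: Left { 0, 1, 2, 3, 7/2, 15/4, 31/8, 125/32, 251/64, 503/128, 1007/256 }, Right { 2015/512, 63/16, 4 } so simplest 4029/1024

4029/1024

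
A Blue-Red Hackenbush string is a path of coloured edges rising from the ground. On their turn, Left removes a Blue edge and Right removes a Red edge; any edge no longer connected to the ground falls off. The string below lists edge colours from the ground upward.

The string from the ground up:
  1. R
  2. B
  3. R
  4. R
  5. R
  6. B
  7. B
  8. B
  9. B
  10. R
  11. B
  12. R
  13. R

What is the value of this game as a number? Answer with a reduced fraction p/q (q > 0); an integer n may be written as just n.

-3607/4096

Prefix values for R B R R R B B B B R B R R via {L|R} + simplicity:
step 1: add R to get R; options L={ (no moves) } R={ 0 } gives -1
step 2: add B to get RB; options L={ -1 } R={ 0 } gives -1/2
step 3: add R to get RBR; options L={ -1 } R={ -1/2 0 } gives -3/4
step 4: add R to get RBRR; options L={ -1 } R={ -3/4 -1/2 0 } gives -7/8
step 5: add R to get RBRRR; options L={ -1 } R={ -7/8 -3/4 -1/2 0 } gives -15/16
step 6: add B to get RBRRRB; options L={ -1 -15/16 } R={ -7/8 -3/4 -1/2 0 } gives -29/32
step 7: add B to get RBRRRBB; options L={ -1 -15/16 -29/32 } R={ -7/8 -3/4 -1/2 0 } gives -57/64
step 8: add B to get RBRRRBBB; options L={ -1 -15/16 -29/32 -57/64 } R={ -7/8 -3/4 -1/2 0 } gives -113/128
step 9: add B to get RBRRRBBBB; options L={ -1 -15/16 -29/32 -57/64 -113/128 } R={ -7/8 -3/4 -1/2 0 } gives -225/256
step 10: add R to get RBRRRBBBBR; options L={ -1 -15/16 -29/32 -57/64 -113/128 } R={ -225/256 -7/8 -3/4 -1/2 0 } gives -451/512
step 11: add B to get RBRRRBBBBRB; options L={ -1 -15/16 -29/32 -57/64 -113/128 -451/512 } R={ -225/256 -7/8 -3/4 -1/2 0 } gives -901/1024
step 12: add R to get RBRRRBBBBRBR; options L={ -1 -15/16 -29/32 -57/64 -113/128 -451/512 } R={ -901/1024 -225/256 -7/8 -3/4 -1/2 0 } gives -1803/2048
step 13: add R to get RBRRRBBBBRBRR; options L={ -1 -15/16 -29/32 -57/64 -113/128 -451/512 } R={ -1803/2048 -901/1024 -225/256 -7/8 -3/4 -1/2 0 } gives -3607/4096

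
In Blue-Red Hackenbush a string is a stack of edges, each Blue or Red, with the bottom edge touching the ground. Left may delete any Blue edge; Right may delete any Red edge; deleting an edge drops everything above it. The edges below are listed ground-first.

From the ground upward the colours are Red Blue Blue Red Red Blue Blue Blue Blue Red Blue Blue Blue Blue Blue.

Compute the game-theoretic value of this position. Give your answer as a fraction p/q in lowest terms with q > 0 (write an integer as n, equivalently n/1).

Prefix values for Red Blue Blue Red Red Blue Blue Blue Blue Red Blue Blue Blue Blue Blue via {L|R} + simplicity:
R: Left { — }, Right { 0 } — simplest -1
RB: Left { -1 }, Right { 0 } — simplest -1/2
RBB: Left { -1,-1/2 }, Right { 0 } — simplest -1/4
RBBR: Left { -1,-1/2 }, Right { -1/4,0 } — simplest -3/8
RBBRR: Left { -1,-1/2 }, Right { -3/8,-1/4,0 } — simplest -7/16
RBBRRB: Left { -1,-1/2,-7/16 }, Right { -3/8,-1/4,0 } — simplest -13/32
RBBRRBB: Left { -1,-1/2,-7/16,-13/32 }, Right { -3/8,-1/4,0 } — simplest -25/64
RBBRRBBB: Left { -1,-1/2,-7/16,-13/32,-25/64 }, Right { -3/8,-1/4,0 } — simplest -49/128
RBBRRBBBB: Left { -1,-1/2,-7/16,-13/32,-25/64,-49/128 }, Right { -3/8,-1/4,0 } — simplest -97/256
RBBRRBBBBR: Left { -1,-1/2,-7/16,-13/32,-25/64,-49/128 }, Right { -97/256,-3/8,-1/4,0 } — simplest -195/512
RBBRRBBBBRB: Left { -1,-1/2,-7/16,-13/32,-25/64,-49/128,-195/512 }, Right { -97/256,-3/8,-1/4,0 } — simplest -389/1024
RBBRRBBBBRBB: Left { -1,-1/2,-7/16,-13/32,-25/64,-49/128,-195/512,-389/1024 }, Right { -97/256,-3/8,-1/4,0 } — simplest -777/2048
RBBRRBBBBRBBB: Left { -1,-1/2,-7/16,-13/32,-25/64,-49/128,-195/512,-389/1024,-777/2048 }, Right { -97/256,-3/8,-1/4,0 } — simplest -1553/4096
RBBRRBBBBRBBBB: Left { -1,-1/2,-7/16,-13/32,-25/64,-49/128,-195/512,-389/1024,-777/2048,-1553/4096 }, Right { -97/256,-3/8,-1/4,0 } — simplest -3105/8192
RBBRRBBBBRBBBBB: Left { -1,-1/2,-7/16,-13/32,-25/64,-49/128,-195/512,-389/1024,-777/2048,-1553/4096,-3105/8192 }, Right { -97/256,-3/8,-1/4,0 } — simplest -6209/16384

-6209/16384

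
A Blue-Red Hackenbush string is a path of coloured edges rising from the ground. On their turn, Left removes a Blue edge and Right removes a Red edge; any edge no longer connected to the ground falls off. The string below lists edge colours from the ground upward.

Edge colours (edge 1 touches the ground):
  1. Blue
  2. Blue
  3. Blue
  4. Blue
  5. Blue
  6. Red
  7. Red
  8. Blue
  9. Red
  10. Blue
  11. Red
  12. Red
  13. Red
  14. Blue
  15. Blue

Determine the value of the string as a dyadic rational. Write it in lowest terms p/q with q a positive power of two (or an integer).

g(B) = { 0 | · } — 1
g(BB) = { 0, 1 | · } — 2
g(BBB) = { 0, 1, 2 | · } — 3
g(BBBB) = { 0, 1, 2, 3 | · } — 4
g(BBBBB) = { 0, 1, 2, 3, 4 | · } — 5
g(BBBBBR) = { 0, 1, 2, 3, 4 | 5 } — 9/2
g(BBBBBRR) = { 0, 1, 2, 3, 4 | 9/2, 5 } — 17/4
g(BBBBBRRB) = { 0, 1, 2, 3, 4, 17/4 | 9/2, 5 } — 35/8
g(BBBBBRRBR) = { 0, 1, 2, 3, 4, 17/4 | 35/8, 9/2, 5 } — 69/16
g(BBBBBRRBRB) = { 0, 1, 2, 3, 4, 17/4, 69/16 | 35/8, 9/2, 5 } — 139/32
g(BBBBBRRBRBR) = { 0, 1, 2, 3, 4, 17/4, 69/16 | 139/32, 35/8, 9/2, 5 } — 277/64
g(BBBBBRRBRBRR) = { 0, 1, 2, 3, 4, 17/4, 69/16 | 277/64, 139/32, 35/8, 9/2, 5 } — 553/128
g(BBBBBRRBRBRRR) = { 0, 1, 2, 3, 4, 17/4, 69/16 | 553/128, 277/64, 139/32, 35/8, 9/2, 5 } — 1105/256
g(BBBBBRRBRBRRRB) = { 0, 1, 2, 3, 4, 17/4, 69/16, 1105/256 | 553/128, 277/64, 139/32, 35/8, 9/2, 5 } — 2211/512
g(BBBBBRRBRBRRRBB) = { 0, 1, 2, 3, 4, 17/4, 69/16, 1105/256, 2211/512 | 553/128, 277/64, 139/32, 35/8, 9/2, 5 } — 4423/1024

4423/1024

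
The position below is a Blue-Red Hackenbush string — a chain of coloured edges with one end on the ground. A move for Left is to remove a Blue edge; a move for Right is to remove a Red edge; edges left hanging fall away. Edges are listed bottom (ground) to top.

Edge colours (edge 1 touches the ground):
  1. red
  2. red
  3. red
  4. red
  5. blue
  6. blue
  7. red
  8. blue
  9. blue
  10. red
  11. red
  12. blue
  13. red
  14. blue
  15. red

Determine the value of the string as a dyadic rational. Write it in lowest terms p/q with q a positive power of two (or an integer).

-6763/2048

Prefix values for red red red red blue blue red blue blue red red blue red blue red via {L|R} + simplicity:
1 of 15 · r · max L −∞ · min R 0 ⇒ -1
2 of 15 · rr · max L −∞ · min R -1 ⇒ -2
3 of 15 · rrr · max L −∞ · min R -2 ⇒ -3
4 of 15 · rrrr · max L −∞ · min R -3 ⇒ -4
5 of 15 · rrrrb · max L -4 · min R -3 ⇒ -7/2
6 of 15 · rrrrbb · max L -7/2 · min R -3 ⇒ -13/4
7 of 15 · rrrrbbr · max L -7/2 · min R -13/4 ⇒ -27/8
8 of 15 · rrrrbbrb · max L -27/8 · min R -13/4 ⇒ -53/16
9 of 15 · rrrrbbrbb · max L -53/16 · min R -13/4 ⇒ -105/32
10 of 15 · rrrrbbrbbr · max L -53/16 · min R -105/32 ⇒ -211/64
11 of 15 · rrrrbbrbbrr · max L -53/16 · min R -211/64 ⇒ -423/128
12 of 15 · rrrrbbrbbrrb · max L -423/128 · min R -211/64 ⇒ -845/256
13 of 15 · rrrrbbrbbrrbr · max L -423/128 · min R -845/256 ⇒ -1691/512
14 of 15 · rrrrbbrbbrrbrb · max L -1691/512 · min R -845/256 ⇒ -3381/1024
15 of 15 · rrrrbbrbbrrbrbr · max L -1691/512 · min R -3381/1024 ⇒ -6763/2048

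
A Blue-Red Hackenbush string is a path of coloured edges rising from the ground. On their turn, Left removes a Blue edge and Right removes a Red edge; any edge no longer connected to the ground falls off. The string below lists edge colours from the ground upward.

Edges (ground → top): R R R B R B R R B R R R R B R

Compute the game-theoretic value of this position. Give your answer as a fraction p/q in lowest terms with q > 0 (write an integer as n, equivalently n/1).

-11131/4096

g(R) = { — | 0 } — -1
g(RR) = { — | -1,0 } — -2
g(RRR) = { — | -2,-1,0 } — -3
g(RRRB) = { -3 | -2,-1,0 } — -5/2
g(RRRBR) = { -3 | -5/2,-2,-1,0 } — -11/4
g(RRRBRB) = { -3,-11/4 | -5/2,-2,-1,0 } — -21/8
g(RRRBRBR) = { -3,-11/4 | -21/8,-5/2,-2,-1,0 } — -43/16
g(RRRBRBRR) = { -3,-11/4 | -43/16,-21/8,-5/2,-2,-1,0 } — -87/32
g(RRRBRBRRB) = { -3,-11/4,-87/32 | -43/16,-21/8,-5/2,-2,-1,0 } — -173/64
g(RRRBRBRRBR) = { -3,-11/4,-87/32 | -173/64,-43/16,-21/8,-5/2,-2,-1,0 } — -347/128
g(RRRBRBRRBRR) = { -3,-11/4,-87/32 | -347/128,-173/64,-43/16,-21/8,-5/2,-2,-1,0 } — -695/256
g(RRRBRBRRBRRR) = { -3,-11/4,-87/32 | -695/256,-347/128,-173/64,-43/16,-21/8,-5/2,-2,-1,0 } — -1391/512
g(RRRBRBRRBRRRR) = { -3,-11/4,-87/32 | -1391/512,-695/256,-347/128,-173/64,-43/16,-21/8,-5/2,-2,-1,0 } — -2783/1024
g(RRRBRBRRBRRRRB) = { -3,-11/4,-87/32,-2783/1024 | -1391/512,-695/256,-347/128,-173/64,-43/16,-21/8,-5/2,-2,-1,0 } — -5565/2048
g(RRRBRBRRBRRRRBR) = { -3,-11/4,-87/32,-2783/1024 | -5565/2048,-1391/512,-695/256,-347/128,-173/64,-43/16,-21/8,-5/2,-2,-1,0 } — -11131/4096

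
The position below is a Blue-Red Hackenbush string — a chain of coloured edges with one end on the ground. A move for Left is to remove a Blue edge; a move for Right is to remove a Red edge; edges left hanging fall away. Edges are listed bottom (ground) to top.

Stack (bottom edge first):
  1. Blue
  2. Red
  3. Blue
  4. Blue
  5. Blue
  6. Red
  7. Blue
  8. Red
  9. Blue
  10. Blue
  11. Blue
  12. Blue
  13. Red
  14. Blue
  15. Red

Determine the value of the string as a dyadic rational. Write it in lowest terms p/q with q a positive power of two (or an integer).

15093/16384

G_1 [B]  L=[0]  R=[none]  = 1
G_2 [BR]  L=[0]  R=[1]  = 1/2
G_3 [BRB]  L=[0,1/2]  R=[1]  = 3/4
G_4 [BRBB]  L=[0,1/2,3/4]  R=[1]  = 7/8
G_5 [BRBBB]  L=[0,1/2,3/4,7/8]  R=[1]  = 15/16
G_6 [BRBBBR]  L=[0,1/2,3/4,7/8]  R=[15/16,1]  = 29/32
G_7 [BRBBBRB]  L=[0,1/2,3/4,7/8,29/32]  R=[15/16,1]  = 59/64
G_8 [BRBBBRBR]  L=[0,1/2,3/4,7/8,29/32]  R=[59/64,15/16,1]  = 117/128
G_9 [BRBBBRBRB]  L=[0,1/2,3/4,7/8,29/32,117/128]  R=[59/64,15/16,1]  = 235/256
G_10 [BRBBBRBRBB]  L=[0,1/2,3/4,7/8,29/32,117/128,235/256]  R=[59/64,15/16,1]  = 471/512
G_11 [BRBBBRBRBBB]  L=[0,1/2,3/4,7/8,29/32,117/128,235/256,471/512]  R=[59/64,15/16,1]  = 943/1024
G_12 [BRBBBRBRBBBB]  L=[0,1/2,3/4,7/8,29/32,117/128,235/256,471/512,943/1024]  R=[59/64,15/16,1]  = 1887/2048
G_13 [BRBBBRBRBBBBR]  L=[0,1/2,3/4,7/8,29/32,117/128,235/256,471/512,943/1024]  R=[1887/2048,59/64,15/16,1]  = 3773/4096
G_14 [BRBBBRBRBBBBRB]  L=[0,1/2,3/4,7/8,29/32,117/128,235/256,471/512,943/1024,3773/4096]  R=[1887/2048,59/64,15/16,1]  = 7547/8192
G_15 [BRBBBRBRBBBBRBR]  L=[0,1/2,3/4,7/8,29/32,117/128,235/256,471/512,943/1024,3773/4096]  R=[7547/8192,1887/2048,59/64,15/16,1]  = 15093/16384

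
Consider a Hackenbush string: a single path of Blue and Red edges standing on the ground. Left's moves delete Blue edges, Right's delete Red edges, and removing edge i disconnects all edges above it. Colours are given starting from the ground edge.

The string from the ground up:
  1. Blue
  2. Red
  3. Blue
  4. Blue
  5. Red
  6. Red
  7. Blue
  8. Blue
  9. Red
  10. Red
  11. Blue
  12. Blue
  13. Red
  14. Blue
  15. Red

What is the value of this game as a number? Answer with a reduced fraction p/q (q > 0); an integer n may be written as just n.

1 of 15 · B · max L 0 · min R +∞ -> 1
2 of 15 · BR · max L 0 · min R 1 -> 1/2
3 of 15 · BRB · max L 1/2 · min R 1 -> 3/4
4 of 15 · BRBB · max L 3/4 · min R 1 -> 7/8
5 of 15 · BRBBR · max L 3/4 · min R 7/8 -> 13/16
6 of 15 · BRBBRR · max L 3/4 · min R 13/16 -> 25/32
7 of 15 · BRBBRRB · max L 25/32 · min R 13/16 -> 51/64
8 of 15 · BRBBRRBB · max L 51/64 · min R 13/16 -> 103/128
9 of 15 · BRBBRRBBR · max L 51/64 · min R 103/128 -> 205/256
10 of 15 · BRBBRRBBRR · max L 51/64 · min R 205/256 -> 409/512
11 of 15 · BRBBRRBBRRB · max L 409/512 · min R 205/256 -> 819/1024
12 of 15 · BRBBRRBBRRBB · max L 819/1024 · min R 205/256 -> 1639/2048
13 of 15 · BRBBRRBBRRBBR · max L 819/1024 · min R 1639/2048 -> 3277/4096
14 of 15 · BRBBRRBBRRBBRB · max L 3277/4096 · min R 1639/2048 -> 6555/8192
15 of 15 · BRBBRRBBRRBBRBR · max L 3277/4096 · min R 6555/8192 -> 13109/16384

13109/16384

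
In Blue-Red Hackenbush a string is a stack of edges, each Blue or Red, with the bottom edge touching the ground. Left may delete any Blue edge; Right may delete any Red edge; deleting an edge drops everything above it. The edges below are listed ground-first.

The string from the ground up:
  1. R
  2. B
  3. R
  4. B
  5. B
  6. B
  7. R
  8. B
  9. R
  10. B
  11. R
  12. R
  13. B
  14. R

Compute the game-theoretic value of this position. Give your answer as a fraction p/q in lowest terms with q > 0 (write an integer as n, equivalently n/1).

g(R) = { (no moves) | 0 } ⇒ -1
g(RB) = { -1 | 0 } ⇒ -1/2
g(RBR) = { -1 | -1/2; 0 } ⇒ -3/4
g(RBRB) = { -1; -3/4 | -1/2; 0 } ⇒ -5/8
g(RBRBB) = { -1; -3/4; -5/8 | -1/2; 0 } ⇒ -9/16
g(RBRBBB) = { -1; -3/4; -5/8; -9/16 | -1/2; 0 } ⇒ -17/32
g(RBRBBBR) = { -1; -3/4; -5/8; -9/16 | -17/32; -1/2; 0 } ⇒ -35/64
g(RBRBBBRB) = { -1; -3/4; -5/8; -9/16; -35/64 | -17/32; -1/2; 0 } ⇒ -69/128
g(RBRBBBRBR) = { -1; -3/4; -5/8; -9/16; -35/64 | -69/128; -17/32; -1/2; 0 } ⇒ -139/256
g(RBRBBBRBRB) = { -1; -3/4; -5/8; -9/16; -35/64; -139/256 | -69/128; -17/32; -1/2; 0 } ⇒ -277/512
g(RBRBBBRBRBR) = { -1; -3/4; -5/8; -9/16; -35/64; -139/256 | -277/512; -69/128; -17/32; -1/2; 0 } ⇒ -555/1024
g(RBRBBBRBRBRR) = { -1; -3/4; -5/8; -9/16; -35/64; -139/256 | -555/1024; -277/512; -69/128; -17/32; -1/2; 0 } ⇒ -1111/2048
g(RBRBBBRBRBRRB) = { -1; -3/4; -5/8; -9/16; -35/64; -139/256; -1111/2048 | -555/1024; -277/512; -69/128; -17/32; -1/2; 0 } ⇒ -2221/4096
g(RBRBBBRBRBRRBR) = { -1; -3/4; -5/8; -9/16; -35/64; -139/256; -1111/2048 | -2221/4096; -555/1024; -277/512; -69/128; -17/32; -1/2; 0 } ⇒ -4443/8192

-4443/8192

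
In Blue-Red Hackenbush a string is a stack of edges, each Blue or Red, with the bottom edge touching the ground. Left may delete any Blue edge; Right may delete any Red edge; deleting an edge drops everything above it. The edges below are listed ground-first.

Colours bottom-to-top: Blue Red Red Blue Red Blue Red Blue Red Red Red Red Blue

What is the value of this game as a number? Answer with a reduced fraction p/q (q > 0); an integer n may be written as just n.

1347/4096

edge 1 of 13 (Blue): { 0 | none } — 1
edge 2 of 13 (Red): { 0 | 1 } — 1/2
edge 3 of 13 (Red): { 0 | 1/2; 1 } — 1/4
edge 4 of 13 (Blue): { 0; 1/4 | 1/2; 1 } — 3/8
edge 5 of 13 (Red): { 0; 1/4 | 3/8; 1/2; 1 } — 5/16
edge 6 of 13 (Blue): { 0; 1/4; 5/16 | 3/8; 1/2; 1 } — 11/32
edge 7 of 13 (Red): { 0; 1/4; 5/16 | 11/32; 3/8; 1/2; 1 } — 21/64
edge 8 of 13 (Blue): { 0; 1/4; 5/16; 21/64 | 11/32; 3/8; 1/2; 1 } — 43/128
edge 9 of 13 (Red): { 0; 1/4; 5/16; 21/64 | 43/128; 11/32; 3/8; 1/2; 1 } — 85/256
edge 10 of 13 (Red): { 0; 1/4; 5/16; 21/64 | 85/256; 43/128; 11/32; 3/8; 1/2; 1 } — 169/512
edge 11 of 13 (Red): { 0; 1/4; 5/16; 21/64 | 169/512; 85/256; 43/128; 11/32; 3/8; 1/2; 1 } — 337/1024
edge 12 of 13 (Red): { 0; 1/4; 5/16; 21/64 | 337/1024; 169/512; 85/256; 43/128; 11/32; 3/8; 1/2; 1 } — 673/2048
edge 13 of 13 (Blue): { 0; 1/4; 5/16; 21/64; 673/2048 | 337/1024; 169/512; 85/256; 43/128; 11/32; 3/8; 1/2; 1 } — 1347/4096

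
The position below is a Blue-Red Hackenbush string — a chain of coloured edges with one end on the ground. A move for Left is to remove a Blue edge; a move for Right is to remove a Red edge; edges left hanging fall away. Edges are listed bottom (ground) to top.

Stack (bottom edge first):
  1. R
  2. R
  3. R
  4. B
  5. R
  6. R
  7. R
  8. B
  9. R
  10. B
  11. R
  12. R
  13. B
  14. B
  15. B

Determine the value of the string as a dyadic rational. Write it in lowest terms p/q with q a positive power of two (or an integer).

-11953/4096

Prefix values for R R R B R R R B R B R R B B B via {L|R} + simplicity:
1 of 15 · R · max L −∞ · min R 0 => -1
2 of 15 · RR · max L −∞ · min R -1 => -2
3 of 15 · RRR · max L −∞ · min R -2 => -3
4 of 15 · RRRB · max L -3 · min R -2 => -5/2
5 of 15 · RRRBR · max L -3 · min R -5/2 => -11/4
6 of 15 · RRRBRR · max L -3 · min R -11/4 => -23/8
7 of 15 · RRRBRRR · max L -3 · min R -23/8 => -47/16
8 of 15 · RRRBRRRB · max L -47/16 · min R -23/8 => -93/32
9 of 15 · RRRBRRRBR · max L -47/16 · min R -93/32 => -187/64
10 of 15 · RRRBRRRBRB · max L -187/64 · min R -93/32 => -373/128
11 of 15 · RRRBRRRBRBR · max L -187/64 · min R -373/128 => -747/256
12 of 15 · RRRBRRRBRBRR · max L -187/64 · min R -747/256 => -1495/512
13 of 15 · RRRBRRRBRBRRB · max L -1495/512 · min R -747/256 => -2989/1024
14 of 15 · RRRBRRRBRBRRBB · max L -2989/1024 · min R -747/256 => -5977/2048
15 of 15 · RRRBRRRBRBRRBBB · max L -5977/2048 · min R -747/256 => -11953/4096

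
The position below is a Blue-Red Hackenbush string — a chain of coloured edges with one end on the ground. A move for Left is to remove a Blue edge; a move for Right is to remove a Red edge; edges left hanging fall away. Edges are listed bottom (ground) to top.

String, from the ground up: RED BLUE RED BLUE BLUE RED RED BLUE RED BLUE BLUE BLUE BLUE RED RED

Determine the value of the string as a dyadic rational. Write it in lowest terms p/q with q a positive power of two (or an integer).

R: Left { — }, Right { 0 } ⇒ simplest -1
RB: Left { -1 }, Right { 0 } ⇒ simplest -1/2
RBR: Left { -1 }, Right { -1/2,0 } ⇒ simplest -3/4
RBRB: Left { -1,-3/4 }, Right { -1/2,0 } ⇒ simplest -5/8
RBRBB: Left { -1,-3/4,-5/8 }, Right { -1/2,0 } ⇒ simplest -9/16
RBRBBR: Left { -1,-3/4,-5/8 }, Right { -9/16,-1/2,0 } ⇒ simplest -19/32
RBRBBRR: Left { -1,-3/4,-5/8 }, Right { -19/32,-9/16,-1/2,0 } ⇒ simplest -39/64
RBRBBRRB: Left { -1,-3/4,-5/8,-39/64 }, Right { -19/32,-9/16,-1/2,0 } ⇒ simplest -77/128
RBRBBRRBR: Left { -1,-3/4,-5/8,-39/64 }, Right { -77/128,-19/32,-9/16,-1/2,0 } ⇒ simplest -155/256
RBRBBRRBRB: Left { -1,-3/4,-5/8,-39/64,-155/256 }, Right { -77/128,-19/32,-9/16,-1/2,0 } ⇒ simplest -309/512
RBRBBRRBRBB: Left { -1,-3/4,-5/8,-39/64,-155/256,-309/512 }, Right { -77/128,-19/32,-9/16,-1/2,0 } ⇒ simplest -617/1024
RBRBBRRBRBBB: Left { -1,-3/4,-5/8,-39/64,-155/256,-309/512,-617/1024 }, Right { -77/128,-19/32,-9/16,-1/2,0 } ⇒ simplest -1233/2048
RBRBBRRBRBBBB: Left { -1,-3/4,-5/8,-39/64,-155/256,-309/512,-617/1024,-1233/2048 }, Right { -77/128,-19/32,-9/16,-1/2,0 } ⇒ simplest -2465/4096
RBRBBRRBRBBBBR: Left { -1,-3/4,-5/8,-39/64,-155/256,-309/512,-617/1024,-1233/2048 }, Right { -2465/4096,-77/128,-19/32,-9/16,-1/2,0 } ⇒ simplest -4931/8192
RBRBBRRBRBBBBRR: Left { -1,-3/4,-5/8,-39/64,-155/256,-309/512,-617/1024,-1233/2048 }, Right { -4931/8192,-2465/4096,-77/128,-19/32,-9/16,-1/2,0 } ⇒ simplest -9863/16384

-9863/16384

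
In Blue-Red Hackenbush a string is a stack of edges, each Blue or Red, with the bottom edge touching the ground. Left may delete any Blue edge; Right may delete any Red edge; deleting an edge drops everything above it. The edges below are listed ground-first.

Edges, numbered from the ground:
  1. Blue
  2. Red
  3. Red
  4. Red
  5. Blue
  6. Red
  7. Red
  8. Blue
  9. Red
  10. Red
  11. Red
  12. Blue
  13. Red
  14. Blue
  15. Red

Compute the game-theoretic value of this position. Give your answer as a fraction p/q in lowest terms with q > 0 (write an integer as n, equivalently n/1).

2325/16384

B: Left { 0 }, Right { none } — simplest 1
BR: Left { 0 }, Right { 1 } — simplest 1/2
BRR: Left { 0 }, Right { 1/2,1 } — simplest 1/4
BRRR: Left { 0 }, Right { 1/4,1/2,1 } — simplest 1/8
BRRRB: Left { 0,1/8 }, Right { 1/4,1/2,1 } — simplest 3/16
BRRRBR: Left { 0,1/8 }, Right { 3/16,1/4,1/2,1 } — simplest 5/32
BRRRBRR: Left { 0,1/8 }, Right { 5/32,3/16,1/4,1/2,1 } — simplest 9/64
BRRRBRRB: Left { 0,1/8,9/64 }, Right { 5/32,3/16,1/4,1/2,1 } — simplest 19/128
BRRRBRRBR: Left { 0,1/8,9/64 }, Right { 19/128,5/32,3/16,1/4,1/2,1 } — simplest 37/256
BRRRBRRBRR: Left { 0,1/8,9/64 }, Right { 37/256,19/128,5/32,3/16,1/4,1/2,1 } — simplest 73/512
BRRRBRRBRRR: Left { 0,1/8,9/64 }, Right { 73/512,37/256,19/128,5/32,3/16,1/4,1/2,1 } — simplest 145/1024
BRRRBRRBRRRB: Left { 0,1/8,9/64,145/1024 }, Right { 73/512,37/256,19/128,5/32,3/16,1/4,1/2,1 } — simplest 291/2048
BRRRBRRBRRRBR: Left { 0,1/8,9/64,145/1024 }, Right { 291/2048,73/512,37/256,19/128,5/32,3/16,1/4,1/2,1 } — simplest 581/4096
BRRRBRRBRRRBRB: Left { 0,1/8,9/64,145/1024,581/4096 }, Right { 291/2048,73/512,37/256,19/128,5/32,3/16,1/4,1/2,1 } — simplest 1163/8192
BRRRBRRBRRRBRBR: Left { 0,1/8,9/64,145/1024,581/4096 }, Right { 1163/8192,291/2048,73/512,37/256,19/128,5/32,3/16,1/4,1/2,1 } — simplest 2325/16384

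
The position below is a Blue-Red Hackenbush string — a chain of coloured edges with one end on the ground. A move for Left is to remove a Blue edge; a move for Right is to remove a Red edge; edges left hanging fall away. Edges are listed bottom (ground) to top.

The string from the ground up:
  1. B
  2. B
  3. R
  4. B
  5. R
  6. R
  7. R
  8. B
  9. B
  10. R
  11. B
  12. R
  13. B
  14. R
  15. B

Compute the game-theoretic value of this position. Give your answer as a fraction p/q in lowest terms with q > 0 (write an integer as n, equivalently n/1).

12715/8192

Prefix values for B B R B R R R B B R B R B R B via {L|R} + simplicity:
edge 1 of 15 (B): { 0 | none } gives 1
edge 2 of 15 (B): { 0 1 | none } gives 2
edge 3 of 15 (R): { 0 1 | 2 } gives 3/2
edge 4 of 15 (B): { 0 1 3/2 | 2 } gives 7/4
edge 5 of 15 (R): { 0 1 3/2 | 7/4 2 } gives 13/8
edge 6 of 15 (R): { 0 1 3/2 | 13/8 7/4 2 } gives 25/16
edge 7 of 15 (R): { 0 1 3/2 | 25/16 13/8 7/4 2 } gives 49/32
edge 8 of 15 (B): { 0 1 3/2 49/32 | 25/16 13/8 7/4 2 } gives 99/64
edge 9 of 15 (B): { 0 1 3/2 49/32 99/64 | 25/16 13/8 7/4 2 } gives 199/128
edge 10 of 15 (R): { 0 1 3/2 49/32 99/64 | 199/128 25/16 13/8 7/4 2 } gives 397/256
edge 11 of 15 (B): { 0 1 3/2 49/32 99/64 397/256 | 199/128 25/16 13/8 7/4 2 } gives 795/512
edge 12 of 15 (R): { 0 1 3/2 49/32 99/64 397/256 | 795/512 199/128 25/16 13/8 7/4 2 } gives 1589/1024
edge 13 of 15 (B): { 0 1 3/2 49/32 99/64 397/256 1589/1024 | 795/512 199/128 25/16 13/8 7/4 2 } gives 3179/2048
edge 14 of 15 (R): { 0 1 3/2 49/32 99/64 397/256 1589/1024 | 3179/2048 795/512 199/128 25/16 13/8 7/4 2 } gives 6357/4096
edge 15 of 15 (B): { 0 1 3/2 49/32 99/64 397/256 1589/1024 6357/4096 | 3179/2048 795/512 199/128 25/16 13/8 7/4 2 } gives 12715/8192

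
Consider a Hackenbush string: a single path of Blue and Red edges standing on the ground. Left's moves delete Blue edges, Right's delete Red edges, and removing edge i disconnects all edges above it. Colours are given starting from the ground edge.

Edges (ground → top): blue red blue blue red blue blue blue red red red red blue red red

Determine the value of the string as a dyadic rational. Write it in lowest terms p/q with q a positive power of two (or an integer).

14089/16384

Prefix values for blue red blue blue red blue blue blue red red red red blue red red via {L|R} + simplicity:
edge 1 of 15 (blue): { 0 |  } so 1
edge 2 of 15 (red): { 0 | 1 } so 1/2
edge 3 of 15 (blue): { 0,1/2 | 1 } so 3/4
edge 4 of 15 (blue): { 0,1/2,3/4 | 1 } so 7/8
edge 5 of 15 (red): { 0,1/2,3/4 | 7/8,1 } so 13/16
edge 6 of 15 (blue): { 0,1/2,3/4,13/16 | 7/8,1 } so 27/32
edge 7 of 15 (blue): { 0,1/2,3/4,13/16,27/32 | 7/8,1 } so 55/64
edge 8 of 15 (blue): { 0,1/2,3/4,13/16,27/32,55/64 | 7/8,1 } so 111/128
edge 9 of 15 (red): { 0,1/2,3/4,13/16,27/32,55/64 | 111/128,7/8,1 } so 221/256
edge 10 of 15 (red): { 0,1/2,3/4,13/16,27/32,55/64 | 221/256,111/128,7/8,1 } so 441/512
edge 11 of 15 (red): { 0,1/2,3/4,13/16,27/32,55/64 | 441/512,221/256,111/128,7/8,1 } so 881/1024
edge 12 of 15 (red): { 0,1/2,3/4,13/16,27/32,55/64 | 881/1024,441/512,221/256,111/128,7/8,1 } so 1761/2048
edge 13 of 15 (blue): { 0,1/2,3/4,13/16,27/32,55/64,1761/2048 | 881/1024,441/512,221/256,111/128,7/8,1 } so 3523/4096
edge 14 of 15 (red): { 0,1/2,3/4,13/16,27/32,55/64,1761/2048 | 3523/4096,881/1024,441/512,221/256,111/128,7/8,1 } so 7045/8192
edge 15 of 15 (red): { 0,1/2,3/4,13/16,27/32,55/64,1761/2048 | 7045/8192,3523/4096,881/1024,441/512,221/256,111/128,7/8,1 } so 14089/16384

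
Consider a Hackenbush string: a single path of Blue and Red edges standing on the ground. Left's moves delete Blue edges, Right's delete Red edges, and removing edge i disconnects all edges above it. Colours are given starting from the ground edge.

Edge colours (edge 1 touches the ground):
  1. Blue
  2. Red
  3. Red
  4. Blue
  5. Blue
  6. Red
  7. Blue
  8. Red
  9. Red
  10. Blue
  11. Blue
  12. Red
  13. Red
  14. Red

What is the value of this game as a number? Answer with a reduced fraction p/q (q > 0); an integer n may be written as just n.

3377/8192

value(B) = { 0 | · } ⇒ 1
value(BR) = { 0 | 1 } ⇒ 1/2
value(BRR) = { 0 | 1/2,1 } ⇒ 1/4
value(BRRB) = { 0,1/4 | 1/2,1 } ⇒ 3/8
value(BRRBB) = { 0,1/4,3/8 | 1/2,1 } ⇒ 7/16
value(BRRBBR) = { 0,1/4,3/8 | 7/16,1/2,1 } ⇒ 13/32
value(BRRBBRB) = { 0,1/4,3/8,13/32 | 7/16,1/2,1 } ⇒ 27/64
value(BRRBBRBR) = { 0,1/4,3/8,13/32 | 27/64,7/16,1/2,1 } ⇒ 53/128
value(BRRBBRBRR) = { 0,1/4,3/8,13/32 | 53/128,27/64,7/16,1/2,1 } ⇒ 105/256
value(BRRBBRBRRB) = { 0,1/4,3/8,13/32,105/256 | 53/128,27/64,7/16,1/2,1 } ⇒ 211/512
value(BRRBBRBRRBB) = { 0,1/4,3/8,13/32,105/256,211/512 | 53/128,27/64,7/16,1/2,1 } ⇒ 423/1024
value(BRRBBRBRRBBR) = { 0,1/4,3/8,13/32,105/256,211/512 | 423/1024,53/128,27/64,7/16,1/2,1 } ⇒ 845/2048
value(BRRBBRBRRBBRR) = { 0,1/4,3/8,13/32,105/256,211/512 | 845/2048,423/1024,53/128,27/64,7/16,1/2,1 } ⇒ 1689/4096
value(BRRBBRBRRBBRRR) = { 0,1/4,3/8,13/32,105/256,211/512 | 1689/4096,845/2048,423/1024,53/128,27/64,7/16,1/2,1 } ⇒ 3377/8192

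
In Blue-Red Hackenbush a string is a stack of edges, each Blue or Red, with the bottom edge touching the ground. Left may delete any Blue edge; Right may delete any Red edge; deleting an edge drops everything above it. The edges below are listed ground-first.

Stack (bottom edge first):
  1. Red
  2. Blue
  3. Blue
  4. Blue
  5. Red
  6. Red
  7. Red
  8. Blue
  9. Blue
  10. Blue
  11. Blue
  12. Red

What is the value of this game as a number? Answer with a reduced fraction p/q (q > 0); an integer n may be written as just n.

R: Left { none }, Right { 0 } gives simplest -1
RB: Left { -1 }, Right { 0 } gives simplest -1/2
RBB: Left { -1,-1/2 }, Right { 0 } gives simplest -1/4
RBBB: Left { -1,-1/2,-1/4 }, Right { 0 } gives simplest -1/8
RBBBR: Left { -1,-1/2,-1/4 }, Right { -1/8,0 } gives simplest -3/16
RBBBRR: Left { -1,-1/2,-1/4 }, Right { -3/16,-1/8,0 } gives simplest -7/32
RBBBRRR: Left { -1,-1/2,-1/4 }, Right { -7/32,-3/16,-1/8,0 } gives simplest -15/64
RBBBRRRB: Left { -1,-1/2,-1/4,-15/64 }, Right { -7/32,-3/16,-1/8,0 } gives simplest -29/128
RBBBRRRBB: Left { -1,-1/2,-1/4,-15/64,-29/128 }, Right { -7/32,-3/16,-1/8,0 } gives simplest -57/256
RBBBRRRBBB: Left { -1,-1/2,-1/4,-15/64,-29/128,-57/256 }, Right { -7/32,-3/16,-1/8,0 } gives simplest -113/512
RBBBRRRBBBB: Left { -1,-1/2,-1/4,-15/64,-29/128,-57/256,-113/512 }, Right { -7/32,-3/16,-1/8,0 } gives simplest -225/1024
RBBBRRRBBBBR: Left { -1,-1/2,-1/4,-15/64,-29/128,-57/256,-113/512 }, Right { -225/1024,-7/32,-3/16,-1/8,0 } gives simplest -451/2048

-451/2048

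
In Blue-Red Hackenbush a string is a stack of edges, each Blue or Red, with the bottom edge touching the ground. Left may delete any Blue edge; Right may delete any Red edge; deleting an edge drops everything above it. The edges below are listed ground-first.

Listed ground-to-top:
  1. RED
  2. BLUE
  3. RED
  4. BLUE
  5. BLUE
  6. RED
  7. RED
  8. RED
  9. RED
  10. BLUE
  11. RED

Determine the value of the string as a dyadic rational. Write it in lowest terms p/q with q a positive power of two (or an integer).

-635/1024

Recurse on prefixes of the 11-edge string RED BLUE RED BLUE BLUE RED RED RED RED BLUE RED:
step 1: add RED to get R; options L={ · } R={ 0 } ⇒ -1
step 2: add BLUE to get RB; options L={ -1 } R={ 0 } ⇒ -1/2
step 3: add RED to get RBR; options L={ -1 } R={ -1/2,0 } ⇒ -3/4
step 4: add BLUE to get RBRB; options L={ -1,-3/4 } R={ -1/2,0 } ⇒ -5/8
step 5: add BLUE to get RBRBB; options L={ -1,-3/4,-5/8 } R={ -1/2,0 } ⇒ -9/16
step 6: add RED to get RBRBBR; options L={ -1,-3/4,-5/8 } R={ -9/16,-1/2,0 } ⇒ -19/32
step 7: add RED to get RBRBBRR; options L={ -1,-3/4,-5/8 } R={ -19/32,-9/16,-1/2,0 } ⇒ -39/64
step 8: add RED to get RBRBBRRR; options L={ -1,-3/4,-5/8 } R={ -39/64,-19/32,-9/16,-1/2,0 } ⇒ -79/128
step 9: add RED to get RBRBBRRRR; options L={ -1,-3/4,-5/8 } R={ -79/128,-39/64,-19/32,-9/16,-1/2,0 } ⇒ -159/256
step 10: add BLUE to get RBRBBRRRRB; options L={ -1,-3/4,-5/8,-159/256 } R={ -79/128,-39/64,-19/32,-9/16,-1/2,0 } ⇒ -317/512
step 11: add RED to get RBRBBRRRRBR; options L={ -1,-3/4,-5/8,-159/256 } R={ -317/512,-79/128,-39/64,-19/32,-9/16,-1/2,0 } ⇒ -635/1024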